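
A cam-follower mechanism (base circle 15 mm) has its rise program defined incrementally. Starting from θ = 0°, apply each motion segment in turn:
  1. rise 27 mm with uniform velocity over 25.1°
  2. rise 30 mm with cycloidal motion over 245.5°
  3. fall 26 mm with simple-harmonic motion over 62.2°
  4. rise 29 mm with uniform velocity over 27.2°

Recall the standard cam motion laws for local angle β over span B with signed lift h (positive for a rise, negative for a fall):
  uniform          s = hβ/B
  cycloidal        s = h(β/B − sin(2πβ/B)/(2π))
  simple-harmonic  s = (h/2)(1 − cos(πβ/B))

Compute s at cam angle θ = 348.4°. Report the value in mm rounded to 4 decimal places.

seg 1 [0°–25.1°] uniform, h=27: full span → s += 27 → s = 27.0000
seg 2 [25.1°–270.6°] cycloidal, h=30: full span → s += 30 → s = 57.0000
seg 3 [270.6°–332.8°] simple-harmonic, h=-26: full span → s += -26 → s = 31.0000
seg 4 [332.8°–360°] uniform, h=29: θ=348.4° here. β=15.6, B=27.2. 29·15.6/27.2 = 16.6324 → s = 47.6324

47.6324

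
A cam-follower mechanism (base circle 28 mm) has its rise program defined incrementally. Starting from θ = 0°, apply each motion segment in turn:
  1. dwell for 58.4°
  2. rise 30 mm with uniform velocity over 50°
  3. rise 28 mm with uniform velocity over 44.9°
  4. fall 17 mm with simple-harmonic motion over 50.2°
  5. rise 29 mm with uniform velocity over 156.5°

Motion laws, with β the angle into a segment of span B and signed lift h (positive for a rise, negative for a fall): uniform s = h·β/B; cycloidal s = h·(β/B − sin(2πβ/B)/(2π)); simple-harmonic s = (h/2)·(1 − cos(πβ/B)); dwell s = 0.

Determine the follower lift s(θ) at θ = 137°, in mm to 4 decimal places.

seg 1 [0°–58.4°] dwell: s stays 0.0000
seg 2 [58.4°–108.4°] uniform, h=30: full span → s += 30 → s = 30.0000
seg 3 [108.4°–153.3°] uniform, h=28: θ=137° here. β=28.6, B=44.9. 28·28.6/44.9 = 17.8352 → s = 47.8352

47.8352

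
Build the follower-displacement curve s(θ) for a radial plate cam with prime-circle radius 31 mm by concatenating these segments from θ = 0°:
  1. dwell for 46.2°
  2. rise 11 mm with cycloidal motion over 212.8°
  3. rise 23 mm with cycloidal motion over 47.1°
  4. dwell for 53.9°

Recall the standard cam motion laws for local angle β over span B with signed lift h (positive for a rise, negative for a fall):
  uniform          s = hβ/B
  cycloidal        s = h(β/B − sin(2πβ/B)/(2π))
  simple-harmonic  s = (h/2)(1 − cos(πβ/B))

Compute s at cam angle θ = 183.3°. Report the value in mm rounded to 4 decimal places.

seg 1 [0°–46.2°] dwell: s stays 0.0000
seg 2 [46.2°–259°] cycloidal, h=11: θ=183.3° here. β=137.1, B=212.8. 11·(0.6443 − sin(2π·0.6443)/(2π)) = 8.4653 → s = 8.4653

8.4653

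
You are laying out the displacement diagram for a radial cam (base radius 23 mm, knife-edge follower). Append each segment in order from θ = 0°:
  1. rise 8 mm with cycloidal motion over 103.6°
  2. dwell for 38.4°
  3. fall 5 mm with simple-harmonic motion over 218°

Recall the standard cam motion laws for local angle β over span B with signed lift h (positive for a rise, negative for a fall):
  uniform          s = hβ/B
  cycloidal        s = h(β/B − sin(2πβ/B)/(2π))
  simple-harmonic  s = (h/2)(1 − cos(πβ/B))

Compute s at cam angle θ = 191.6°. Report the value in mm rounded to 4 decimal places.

seg 1 [0°–103.6°] cycloidal, h=8: full span → s += 8 → s = 8.0000
seg 2 [103.6°–142°] dwell: s stays 8.0000
seg 3 [142°–360°] simple-harmonic, h=-5: θ=191.6° here. β=49.6, B=218. -5/2·(1 − cos(π·0.2275)) = -0.6119 → s = 7.3881

7.3881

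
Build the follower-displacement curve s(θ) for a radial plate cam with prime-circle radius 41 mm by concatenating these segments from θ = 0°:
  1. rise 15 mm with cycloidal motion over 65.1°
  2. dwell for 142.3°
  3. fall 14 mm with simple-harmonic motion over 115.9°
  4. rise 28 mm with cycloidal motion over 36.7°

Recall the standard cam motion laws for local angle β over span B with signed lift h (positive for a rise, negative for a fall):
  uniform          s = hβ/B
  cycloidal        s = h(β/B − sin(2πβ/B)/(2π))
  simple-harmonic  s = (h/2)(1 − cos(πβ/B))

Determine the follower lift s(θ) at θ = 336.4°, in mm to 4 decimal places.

seg 1 [0°–65.1°] cycloidal, h=15: full span → s += 15 → s = 15.0000
seg 2 [65.1°–207.4°] dwell: s stays 15.0000
seg 3 [207.4°–323.3°] simple-harmonic, h=-14: full span → s += -14 → s = 1.0000
seg 4 [323.3°–360°] cycloidal, h=28: θ=336.4° here. β=13.1, B=36.7. 28·(0.3569 − sin(2π·0.3569)/(2π)) = 6.5070 → s = 7.5070

7.5070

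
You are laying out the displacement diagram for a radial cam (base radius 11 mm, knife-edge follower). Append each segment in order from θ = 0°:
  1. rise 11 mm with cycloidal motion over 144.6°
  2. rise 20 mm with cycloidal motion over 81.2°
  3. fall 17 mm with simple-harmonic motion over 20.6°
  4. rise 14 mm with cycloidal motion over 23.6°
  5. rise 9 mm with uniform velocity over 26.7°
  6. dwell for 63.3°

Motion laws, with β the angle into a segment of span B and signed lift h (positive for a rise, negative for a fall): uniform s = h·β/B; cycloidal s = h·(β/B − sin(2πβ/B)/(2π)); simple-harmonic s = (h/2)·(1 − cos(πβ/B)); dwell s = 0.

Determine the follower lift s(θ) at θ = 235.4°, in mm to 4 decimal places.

seg 1 [0°–144.6°] cycloidal, h=11: full span → s += 11 → s = 11.0000
seg 2 [144.6°–225.8°] cycloidal, h=20: full span → s += 20 → s = 31.0000
seg 3 [225.8°–246.4°] simple-harmonic, h=-17: θ=235.4° here. β=9.6, B=20.6. -17/2·(1 − cos(π·0.4660)) = -7.5943 → s = 23.4057

23.4057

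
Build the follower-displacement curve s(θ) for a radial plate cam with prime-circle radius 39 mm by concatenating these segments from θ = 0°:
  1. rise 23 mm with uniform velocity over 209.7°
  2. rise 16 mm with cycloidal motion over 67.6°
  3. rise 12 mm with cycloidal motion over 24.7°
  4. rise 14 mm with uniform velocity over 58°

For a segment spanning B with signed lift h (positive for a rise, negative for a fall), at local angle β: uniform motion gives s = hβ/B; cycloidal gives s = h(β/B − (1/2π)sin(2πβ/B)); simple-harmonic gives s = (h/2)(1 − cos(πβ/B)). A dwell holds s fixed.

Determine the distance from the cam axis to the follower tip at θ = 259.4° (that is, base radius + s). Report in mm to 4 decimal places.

seg 1 [0°–209.7°] uniform, h=23: full span → s += 23 → s = 23.0000
seg 2 [209.7°–277.3°] cycloidal, h=16: θ=259.4° here. β=49.7, B=67.6. 16·(0.7352 − sin(2π·0.7352)/(2π)) = 14.2988 → s = 37.2988
radial distance = base radius + s = 39 + 37.2988 = 76.2988

76.2988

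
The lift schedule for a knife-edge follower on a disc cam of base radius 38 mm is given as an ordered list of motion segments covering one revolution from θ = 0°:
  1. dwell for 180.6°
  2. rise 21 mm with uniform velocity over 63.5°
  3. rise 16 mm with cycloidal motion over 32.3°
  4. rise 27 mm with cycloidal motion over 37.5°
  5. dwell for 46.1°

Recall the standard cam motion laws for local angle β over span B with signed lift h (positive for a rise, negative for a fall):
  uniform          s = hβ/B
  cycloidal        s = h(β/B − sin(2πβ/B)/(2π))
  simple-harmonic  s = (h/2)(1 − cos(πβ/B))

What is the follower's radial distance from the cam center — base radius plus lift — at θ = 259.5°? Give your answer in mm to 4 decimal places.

seg 1 [0°–180.6°] dwell: s stays 0.0000
seg 2 [180.6°–244.1°] uniform, h=21: full span → s += 21 → s = 21.0000
seg 3 [244.1°–276.4°] cycloidal, h=16: θ=259.5° here. β=15.4, B=32.3. 16·(0.4768 − sin(2π·0.4768)/(2π)) = 7.2583 → s = 28.2583
radial distance = base radius + s = 38 + 28.2583 = 66.2583

66.2583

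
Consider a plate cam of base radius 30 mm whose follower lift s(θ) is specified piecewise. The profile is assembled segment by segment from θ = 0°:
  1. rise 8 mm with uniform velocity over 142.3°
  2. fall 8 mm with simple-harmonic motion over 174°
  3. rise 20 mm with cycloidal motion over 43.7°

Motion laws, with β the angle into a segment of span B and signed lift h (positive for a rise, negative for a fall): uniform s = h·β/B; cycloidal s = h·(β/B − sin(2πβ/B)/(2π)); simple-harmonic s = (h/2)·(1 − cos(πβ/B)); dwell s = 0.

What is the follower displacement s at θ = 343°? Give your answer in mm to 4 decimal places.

seg 1 [0°–142.3°] uniform, h=8: full span → s += 8 → s = 8.0000
seg 2 [142.3°–316.3°] simple-harmonic, h=-8: full span → s += -8 → s = 0.0000
seg 3 [316.3°–360°] cycloidal, h=20: θ=343° here. β=26.7, B=43.7. 20·(0.6110 − sin(2π·0.6110)/(2π)) = 14.2638 → s = 14.2638

14.2638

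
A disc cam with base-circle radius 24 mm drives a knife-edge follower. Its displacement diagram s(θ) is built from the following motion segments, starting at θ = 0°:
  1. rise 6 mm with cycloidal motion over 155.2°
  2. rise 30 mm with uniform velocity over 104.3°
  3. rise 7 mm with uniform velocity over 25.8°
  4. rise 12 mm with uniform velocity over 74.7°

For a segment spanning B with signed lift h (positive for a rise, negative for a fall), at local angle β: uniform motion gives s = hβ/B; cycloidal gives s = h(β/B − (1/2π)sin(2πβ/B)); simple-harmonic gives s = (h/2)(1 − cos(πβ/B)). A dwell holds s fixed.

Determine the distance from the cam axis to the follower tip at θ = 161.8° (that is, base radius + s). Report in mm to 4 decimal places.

seg 1 [0°–155.2°] cycloidal, h=6: full span → s += 6 → s = 6.0000
seg 2 [155.2°–259.5°] uniform, h=30: θ=161.8° here. β=6.6, B=104.3. 30·6.6/104.3 = 1.8984 → s = 7.8984
radial distance = base radius + s = 24 + 7.8984 = 31.8984

31.8984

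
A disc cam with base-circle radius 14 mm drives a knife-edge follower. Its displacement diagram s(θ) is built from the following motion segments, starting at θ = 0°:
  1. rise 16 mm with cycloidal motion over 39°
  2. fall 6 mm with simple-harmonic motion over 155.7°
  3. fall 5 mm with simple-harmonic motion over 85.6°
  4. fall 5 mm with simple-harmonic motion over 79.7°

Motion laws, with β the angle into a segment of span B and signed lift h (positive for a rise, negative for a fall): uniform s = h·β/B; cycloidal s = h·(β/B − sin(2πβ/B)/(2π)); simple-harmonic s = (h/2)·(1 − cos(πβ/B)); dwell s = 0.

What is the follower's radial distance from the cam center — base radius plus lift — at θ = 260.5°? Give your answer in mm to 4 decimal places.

seg 1 [0°–39°] cycloidal, h=16: full span → s += 16 → s = 16.0000
seg 2 [39°–194.7°] simple-harmonic, h=-6: full span → s += -6 → s = 10.0000
seg 3 [194.7°–280.3°] simple-harmonic, h=-5: θ=260.5° here. β=65.8, B=85.6. -5/2·(1 − cos(π·0.7687)) = -4.3685 → s = 5.6315
radial distance = base radius + s = 14 + 5.6315 = 19.6315

19.6315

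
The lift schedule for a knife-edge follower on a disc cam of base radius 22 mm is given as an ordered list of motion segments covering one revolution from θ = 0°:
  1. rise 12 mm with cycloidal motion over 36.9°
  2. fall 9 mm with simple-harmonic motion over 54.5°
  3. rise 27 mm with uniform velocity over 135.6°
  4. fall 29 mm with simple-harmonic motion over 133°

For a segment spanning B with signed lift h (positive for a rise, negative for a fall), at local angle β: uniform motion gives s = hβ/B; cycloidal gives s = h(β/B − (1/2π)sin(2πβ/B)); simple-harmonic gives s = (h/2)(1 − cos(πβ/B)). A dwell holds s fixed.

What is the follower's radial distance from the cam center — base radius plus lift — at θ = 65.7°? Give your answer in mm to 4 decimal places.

seg 1 [0°–36.9°] cycloidal, h=12: full span → s += 12 → s = 12.0000
seg 2 [36.9°–91.4°] simple-harmonic, h=-9: θ=65.7° here. β=28.8, B=54.5. -9/2·(1 − cos(π·0.5284)) = -4.9015 → s = 7.0985
radial distance = base radius + s = 22 + 7.0985 = 29.0985

29.0985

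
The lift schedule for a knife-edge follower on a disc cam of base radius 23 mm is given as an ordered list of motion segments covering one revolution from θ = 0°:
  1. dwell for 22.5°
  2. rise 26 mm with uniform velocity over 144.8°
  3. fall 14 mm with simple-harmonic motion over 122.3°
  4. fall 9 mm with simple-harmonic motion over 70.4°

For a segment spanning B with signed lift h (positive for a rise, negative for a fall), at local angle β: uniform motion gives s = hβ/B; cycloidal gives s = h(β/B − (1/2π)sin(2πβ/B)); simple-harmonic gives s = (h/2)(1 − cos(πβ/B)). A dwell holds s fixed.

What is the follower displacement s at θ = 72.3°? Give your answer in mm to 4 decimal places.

seg 1 [0°–22.5°] dwell: s stays 0.0000
seg 2 [22.5°–167.3°] uniform, h=26: θ=72.3° here. β=49.8, B=144.8. 26·49.8/144.8 = 8.9420 → s = 8.9420

8.9420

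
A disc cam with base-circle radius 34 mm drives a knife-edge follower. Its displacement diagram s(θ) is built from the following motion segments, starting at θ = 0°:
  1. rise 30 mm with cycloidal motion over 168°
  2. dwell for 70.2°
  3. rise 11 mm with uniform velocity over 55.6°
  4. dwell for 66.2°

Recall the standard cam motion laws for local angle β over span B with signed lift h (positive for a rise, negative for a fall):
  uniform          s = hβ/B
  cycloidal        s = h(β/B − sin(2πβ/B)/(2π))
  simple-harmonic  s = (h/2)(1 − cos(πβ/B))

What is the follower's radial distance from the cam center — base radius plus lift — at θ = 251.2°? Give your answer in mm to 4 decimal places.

seg 1 [0°–168°] cycloidal, h=30: full span → s += 30 → s = 30.0000
seg 2 [168°–238.2°] dwell: s stays 30.0000
seg 3 [238.2°–293.8°] uniform, h=11: θ=251.2° here. β=13, B=55.6. 11·13/55.6 = 2.5719 → s = 32.5719
radial distance = base radius + s = 34 + 32.5719 = 66.5719

66.5719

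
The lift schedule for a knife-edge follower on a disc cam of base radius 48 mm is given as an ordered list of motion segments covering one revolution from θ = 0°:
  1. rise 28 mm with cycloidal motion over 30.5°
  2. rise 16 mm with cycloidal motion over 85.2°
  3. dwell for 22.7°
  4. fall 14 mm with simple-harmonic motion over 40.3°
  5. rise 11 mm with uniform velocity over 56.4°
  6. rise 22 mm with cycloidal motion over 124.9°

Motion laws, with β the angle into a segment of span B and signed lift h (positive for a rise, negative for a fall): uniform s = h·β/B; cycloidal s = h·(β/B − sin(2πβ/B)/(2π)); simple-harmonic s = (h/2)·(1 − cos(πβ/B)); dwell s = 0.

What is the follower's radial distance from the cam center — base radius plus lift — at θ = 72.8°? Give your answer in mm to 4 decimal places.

seg 1 [0°–30.5°] cycloidal, h=28: full span → s += 28 → s = 28.0000
seg 2 [30.5°–115.7°] cycloidal, h=16: θ=72.8° here. β=42.3, B=85.2. 16·(0.4965 − sin(2π·0.4965)/(2π)) = 7.8873 → s = 35.8873
radial distance = base radius + s = 48 + 35.8873 = 83.8873

83.8873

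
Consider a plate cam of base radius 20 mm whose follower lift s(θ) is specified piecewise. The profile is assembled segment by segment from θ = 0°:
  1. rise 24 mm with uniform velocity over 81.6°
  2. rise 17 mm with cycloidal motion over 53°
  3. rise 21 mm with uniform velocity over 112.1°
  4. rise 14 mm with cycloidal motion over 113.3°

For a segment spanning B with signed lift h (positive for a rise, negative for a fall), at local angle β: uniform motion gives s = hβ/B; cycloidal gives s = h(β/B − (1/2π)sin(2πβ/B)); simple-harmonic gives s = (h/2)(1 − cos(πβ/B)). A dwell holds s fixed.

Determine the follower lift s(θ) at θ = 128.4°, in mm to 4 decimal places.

seg 1 [0°–81.6°] uniform, h=24: full span → s += 24 → s = 24.0000
seg 2 [81.6°–134.6°] cycloidal, h=17: θ=128.4° here. β=46.8, B=53. 17·(0.8830 − sin(2π·0.8830)/(2π)) = 16.8257 → s = 40.8257

40.8257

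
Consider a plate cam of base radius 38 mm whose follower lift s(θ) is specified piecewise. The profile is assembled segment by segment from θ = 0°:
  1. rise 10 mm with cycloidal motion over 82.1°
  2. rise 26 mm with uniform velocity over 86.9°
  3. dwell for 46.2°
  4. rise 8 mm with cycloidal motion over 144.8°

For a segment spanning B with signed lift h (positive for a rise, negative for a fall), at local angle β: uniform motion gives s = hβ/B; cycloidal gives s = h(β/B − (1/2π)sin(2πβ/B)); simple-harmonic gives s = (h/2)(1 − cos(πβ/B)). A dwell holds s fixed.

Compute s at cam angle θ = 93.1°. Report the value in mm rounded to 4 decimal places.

seg 1 [0°–82.1°] cycloidal, h=10: full span → s += 10 → s = 10.0000
seg 2 [82.1°–169°] uniform, h=26: θ=93.1° here. β=11, B=86.9. 26·11/86.9 = 3.2911 → s = 13.2911

13.2911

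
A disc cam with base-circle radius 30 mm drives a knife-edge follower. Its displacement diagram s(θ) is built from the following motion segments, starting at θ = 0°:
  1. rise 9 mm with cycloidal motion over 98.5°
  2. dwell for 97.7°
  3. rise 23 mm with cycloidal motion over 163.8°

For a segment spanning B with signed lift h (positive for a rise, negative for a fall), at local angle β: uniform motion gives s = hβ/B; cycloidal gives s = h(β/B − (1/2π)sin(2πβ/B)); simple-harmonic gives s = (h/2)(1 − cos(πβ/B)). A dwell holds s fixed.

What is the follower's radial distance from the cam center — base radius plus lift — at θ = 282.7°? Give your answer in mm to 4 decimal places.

seg 1 [0°–98.5°] cycloidal, h=9: full span → s += 9 → s = 9.0000
seg 2 [98.5°–196.2°] dwell: s stays 9.0000
seg 3 [196.2°–360°] cycloidal, h=23: θ=282.7° here. β=86.5, B=163.8. 23·(0.5281 − sin(2π·0.5281)/(2π)) = 12.7885 → s = 21.7885
radial distance = base radius + s = 30 + 21.7885 = 51.7885

51.7885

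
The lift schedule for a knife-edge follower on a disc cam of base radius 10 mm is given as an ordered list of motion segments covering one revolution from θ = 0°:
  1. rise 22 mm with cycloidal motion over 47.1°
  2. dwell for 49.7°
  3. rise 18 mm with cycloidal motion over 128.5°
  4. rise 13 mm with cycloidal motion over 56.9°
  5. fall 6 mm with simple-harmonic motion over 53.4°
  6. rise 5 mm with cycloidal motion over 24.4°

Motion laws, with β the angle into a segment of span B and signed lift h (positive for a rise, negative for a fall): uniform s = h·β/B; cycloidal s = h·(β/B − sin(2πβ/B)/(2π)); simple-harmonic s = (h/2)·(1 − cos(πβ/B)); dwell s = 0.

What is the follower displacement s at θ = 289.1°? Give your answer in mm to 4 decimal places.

seg 1 [0°–47.1°] cycloidal, h=22: full span → s += 22 → s = 22.0000
seg 2 [47.1°–96.8°] dwell: s stays 22.0000
seg 3 [96.8°–225.3°] cycloidal, h=18: full span → s += 18 → s = 40.0000
seg 4 [225.3°–282.2°] cycloidal, h=13: full span → s += 13 → s = 53.0000
seg 5 [282.2°–335.6°] simple-harmonic, h=-6: θ=289.1° here. β=6.9, B=53.4. -6/2·(1 − cos(π·0.1292)) = -0.2438 → s = 52.7562

52.7562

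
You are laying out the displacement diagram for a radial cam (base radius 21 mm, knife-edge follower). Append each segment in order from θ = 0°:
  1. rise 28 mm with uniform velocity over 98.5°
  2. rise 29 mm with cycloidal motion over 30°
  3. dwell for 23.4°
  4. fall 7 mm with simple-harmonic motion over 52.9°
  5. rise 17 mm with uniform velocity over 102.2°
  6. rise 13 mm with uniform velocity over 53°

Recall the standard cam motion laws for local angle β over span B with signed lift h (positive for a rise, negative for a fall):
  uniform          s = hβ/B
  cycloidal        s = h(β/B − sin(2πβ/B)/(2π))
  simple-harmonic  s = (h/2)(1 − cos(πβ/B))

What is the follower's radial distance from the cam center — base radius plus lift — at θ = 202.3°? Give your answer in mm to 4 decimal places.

seg 1 [0°–98.5°] uniform, h=28: full span → s += 28 → s = 28.0000
seg 2 [98.5°–128.5°] cycloidal, h=29: full span → s += 29 → s = 57.0000
seg 3 [128.5°–151.9°] dwell: s stays 57.0000
seg 4 [151.9°–204.8°] simple-harmonic, h=-7: θ=202.3° here. β=50.4, B=52.9. -7/2·(1 − cos(π·0.9527)) = -6.9615 → s = 50.0385
radial distance = base radius + s = 21 + 50.0385 = 71.0385

71.0385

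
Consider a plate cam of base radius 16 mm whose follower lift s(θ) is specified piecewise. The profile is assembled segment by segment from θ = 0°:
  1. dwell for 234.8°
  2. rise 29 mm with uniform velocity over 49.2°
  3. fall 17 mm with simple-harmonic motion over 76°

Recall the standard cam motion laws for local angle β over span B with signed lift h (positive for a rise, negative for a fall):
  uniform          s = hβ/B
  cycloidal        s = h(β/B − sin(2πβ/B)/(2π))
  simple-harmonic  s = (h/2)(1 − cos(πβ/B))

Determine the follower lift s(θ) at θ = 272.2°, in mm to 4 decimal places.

seg 1 [0°–234.8°] dwell: s stays 0.0000
seg 2 [234.8°–284°] uniform, h=29: θ=272.2° here. β=37.4, B=49.2. 29·37.4/49.2 = 22.0447 → s = 22.0447

22.0447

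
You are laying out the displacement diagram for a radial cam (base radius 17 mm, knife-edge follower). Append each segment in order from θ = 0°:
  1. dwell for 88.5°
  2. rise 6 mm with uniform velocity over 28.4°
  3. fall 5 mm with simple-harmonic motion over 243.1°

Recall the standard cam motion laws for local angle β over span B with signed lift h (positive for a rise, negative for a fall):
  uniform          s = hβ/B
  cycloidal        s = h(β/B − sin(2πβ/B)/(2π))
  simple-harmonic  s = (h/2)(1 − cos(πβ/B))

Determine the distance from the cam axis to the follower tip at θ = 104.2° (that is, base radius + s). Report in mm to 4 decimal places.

seg 1 [0°–88.5°] dwell: s stays 0.0000
seg 2 [88.5°–116.9°] uniform, h=6: θ=104.2° here. β=15.7, B=28.4. 6·15.7/28.4 = 3.3169 → s = 3.3169
radial distance = base radius + s = 17 + 3.3169 = 20.3169

20.3169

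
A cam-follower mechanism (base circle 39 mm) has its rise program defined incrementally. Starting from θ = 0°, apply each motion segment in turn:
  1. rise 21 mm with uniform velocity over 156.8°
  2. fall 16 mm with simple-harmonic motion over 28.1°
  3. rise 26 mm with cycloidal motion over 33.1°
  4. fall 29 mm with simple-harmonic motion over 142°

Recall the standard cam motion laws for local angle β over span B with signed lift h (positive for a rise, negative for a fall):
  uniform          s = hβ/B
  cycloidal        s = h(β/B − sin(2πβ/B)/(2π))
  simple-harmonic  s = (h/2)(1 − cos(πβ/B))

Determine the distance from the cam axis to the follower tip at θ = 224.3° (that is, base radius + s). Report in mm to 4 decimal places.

seg 1 [0°–156.8°] uniform, h=21: full span → s += 21 → s = 21.0000
seg 2 [156.8°–184.9°] simple-harmonic, h=-16: full span → s += -16 → s = 5.0000
seg 3 [184.9°–218°] cycloidal, h=26: full span → s += 26 → s = 31.0000
seg 4 [218°–360°] simple-harmonic, h=-29: θ=224.3° here. β=6.3, B=142. -29/2·(1 − cos(π·0.0444)) = -0.1406 → s = 30.8594
radial distance = base radius + s = 39 + 30.8594 = 69.8594

69.8594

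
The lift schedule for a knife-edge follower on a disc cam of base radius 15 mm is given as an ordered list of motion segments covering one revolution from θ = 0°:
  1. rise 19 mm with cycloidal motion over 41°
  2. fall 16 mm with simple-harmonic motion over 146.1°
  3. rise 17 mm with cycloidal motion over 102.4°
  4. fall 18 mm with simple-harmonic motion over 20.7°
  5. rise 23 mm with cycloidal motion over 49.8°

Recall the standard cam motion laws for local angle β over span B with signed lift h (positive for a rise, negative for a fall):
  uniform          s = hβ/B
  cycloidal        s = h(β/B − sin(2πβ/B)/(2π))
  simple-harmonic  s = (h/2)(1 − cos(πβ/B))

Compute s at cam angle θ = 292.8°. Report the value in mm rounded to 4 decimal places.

seg 1 [0°–41°] cycloidal, h=19: full span → s += 19 → s = 19.0000
seg 2 [41°–187.1°] simple-harmonic, h=-16: full span → s += -16 → s = 3.0000
seg 3 [187.1°–289.5°] cycloidal, h=17: full span → s += 17 → s = 20.0000
seg 4 [289.5°–310.2°] simple-harmonic, h=-18: θ=292.8° here. β=3.3, B=20.7. -18/2·(1 − cos(π·0.1594)) = -1.1054 → s = 18.8946

18.8946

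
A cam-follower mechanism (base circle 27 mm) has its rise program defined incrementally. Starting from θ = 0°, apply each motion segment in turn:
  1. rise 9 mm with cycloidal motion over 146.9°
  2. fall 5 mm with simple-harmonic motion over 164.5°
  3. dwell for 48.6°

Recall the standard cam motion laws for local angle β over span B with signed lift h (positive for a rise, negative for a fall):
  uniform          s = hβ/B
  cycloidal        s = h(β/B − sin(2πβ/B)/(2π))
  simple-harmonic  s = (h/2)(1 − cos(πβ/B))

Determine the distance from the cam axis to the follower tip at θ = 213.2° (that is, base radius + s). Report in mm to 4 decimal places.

seg 1 [0°–146.9°] cycloidal, h=9: full span → s += 9 → s = 9.0000
seg 2 [146.9°–311.4°] simple-harmonic, h=-5: θ=213.2° here. β=66.3, B=164.5. -5/2·(1 − cos(π·0.4030)) = -1.7502 → s = 7.2498
radial distance = base radius + s = 27 + 7.2498 = 34.2498

34.2498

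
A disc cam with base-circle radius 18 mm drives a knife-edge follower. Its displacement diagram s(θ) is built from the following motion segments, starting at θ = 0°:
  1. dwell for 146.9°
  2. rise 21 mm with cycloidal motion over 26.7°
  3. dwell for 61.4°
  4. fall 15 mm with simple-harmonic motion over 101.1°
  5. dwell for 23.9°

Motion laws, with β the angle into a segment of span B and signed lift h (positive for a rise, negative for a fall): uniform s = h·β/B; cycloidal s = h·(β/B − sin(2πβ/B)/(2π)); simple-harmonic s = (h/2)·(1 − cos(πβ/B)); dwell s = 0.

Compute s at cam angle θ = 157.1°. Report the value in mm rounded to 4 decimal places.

seg 1 [0°–146.9°] dwell: s stays 0.0000
seg 2 [146.9°–173.6°] cycloidal, h=21: θ=157.1° here. β=10.2, B=26.7. 21·(0.3820 − sin(2π·0.3820)/(2π)) = 5.7657 → s = 5.7657

5.7657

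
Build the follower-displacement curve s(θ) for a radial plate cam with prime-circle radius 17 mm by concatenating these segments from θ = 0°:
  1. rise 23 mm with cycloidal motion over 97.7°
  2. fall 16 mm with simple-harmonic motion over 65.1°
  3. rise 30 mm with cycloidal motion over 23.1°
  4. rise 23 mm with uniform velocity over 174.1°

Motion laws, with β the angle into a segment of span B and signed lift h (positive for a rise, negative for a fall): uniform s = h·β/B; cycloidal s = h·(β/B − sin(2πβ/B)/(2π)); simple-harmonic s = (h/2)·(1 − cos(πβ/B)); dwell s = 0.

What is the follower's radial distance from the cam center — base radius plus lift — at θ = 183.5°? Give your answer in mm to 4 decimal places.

seg 1 [0°–97.7°] cycloidal, h=23: full span → s += 23 → s = 23.0000
seg 2 [97.7°–162.8°] simple-harmonic, h=-16: full span → s += -16 → s = 7.0000
seg 3 [162.8°–185.9°] cycloidal, h=30: θ=183.5° here. β=20.7, B=23.1. 30·(0.8961 − sin(2π·0.8961)/(2π)) = 29.7833 → s = 36.7833
radial distance = base radius + s = 17 + 36.7833 = 53.7833

53.7833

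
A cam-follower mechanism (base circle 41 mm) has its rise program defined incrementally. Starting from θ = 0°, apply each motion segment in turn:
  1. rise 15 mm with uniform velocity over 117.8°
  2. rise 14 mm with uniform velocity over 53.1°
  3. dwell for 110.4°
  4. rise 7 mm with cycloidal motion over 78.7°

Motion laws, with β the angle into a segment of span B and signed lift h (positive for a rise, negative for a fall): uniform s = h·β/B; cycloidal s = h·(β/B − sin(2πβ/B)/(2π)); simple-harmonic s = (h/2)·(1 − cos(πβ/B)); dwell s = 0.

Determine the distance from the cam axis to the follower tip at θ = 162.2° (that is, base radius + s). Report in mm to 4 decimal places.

seg 1 [0°–117.8°] uniform, h=15: full span → s += 15 → s = 15.0000
seg 2 [117.8°–170.9°] uniform, h=14: θ=162.2° here. β=44.4, B=53.1. 14·44.4/53.1 = 11.7062 → s = 26.7062
radial distance = base radius + s = 41 + 26.7062 = 67.7062

67.7062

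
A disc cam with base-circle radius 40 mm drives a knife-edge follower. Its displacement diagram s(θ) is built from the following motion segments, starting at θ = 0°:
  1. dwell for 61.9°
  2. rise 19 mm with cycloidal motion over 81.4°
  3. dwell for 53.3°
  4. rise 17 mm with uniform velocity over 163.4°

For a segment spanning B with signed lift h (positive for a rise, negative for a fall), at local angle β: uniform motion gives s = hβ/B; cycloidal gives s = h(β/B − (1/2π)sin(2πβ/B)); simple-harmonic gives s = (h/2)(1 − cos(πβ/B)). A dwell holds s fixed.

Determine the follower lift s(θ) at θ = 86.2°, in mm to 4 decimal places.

seg 1 [0°–61.9°] dwell: s stays 0.0000
seg 2 [61.9°–143.3°] cycloidal, h=19: θ=86.2° here. β=24.3, B=81.4. 19·(0.2985 − sin(2π·0.2985)/(2π)) = 2.7875 → s = 2.7875

2.7875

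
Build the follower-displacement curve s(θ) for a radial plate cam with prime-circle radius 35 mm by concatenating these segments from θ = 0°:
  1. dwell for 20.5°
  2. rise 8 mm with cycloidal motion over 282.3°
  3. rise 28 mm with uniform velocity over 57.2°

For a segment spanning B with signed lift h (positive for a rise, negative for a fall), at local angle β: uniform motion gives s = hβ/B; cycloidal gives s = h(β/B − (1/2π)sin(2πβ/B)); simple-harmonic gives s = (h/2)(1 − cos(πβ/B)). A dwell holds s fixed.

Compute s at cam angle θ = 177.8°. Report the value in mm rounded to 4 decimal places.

seg 1 [0°–20.5°] dwell: s stays 0.0000
seg 2 [20.5°–302.8°] cycloidal, h=8: θ=177.8° here. β=157.3, B=282.3. 8·(0.5572 − sin(2π·0.5572)/(2π)) = 4.9055 → s = 4.9055

4.9055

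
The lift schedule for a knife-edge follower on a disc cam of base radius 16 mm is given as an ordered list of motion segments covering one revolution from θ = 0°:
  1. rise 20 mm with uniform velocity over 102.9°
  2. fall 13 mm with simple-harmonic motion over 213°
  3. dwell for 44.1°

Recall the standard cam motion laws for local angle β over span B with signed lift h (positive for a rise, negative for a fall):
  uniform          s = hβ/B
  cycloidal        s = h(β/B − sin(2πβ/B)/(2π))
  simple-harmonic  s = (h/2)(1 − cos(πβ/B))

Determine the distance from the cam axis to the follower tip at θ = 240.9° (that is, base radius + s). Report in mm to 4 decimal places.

seg 1 [0°–102.9°] uniform, h=20: full span → s += 20 → s = 20.0000
seg 2 [102.9°–315.9°] simple-harmonic, h=-13: θ=240.9° here. β=138, B=213. -13/2·(1 − cos(π·0.6479)) = -9.4124 → s = 10.5876
radial distance = base radius + s = 16 + 10.5876 = 26.5876

26.5876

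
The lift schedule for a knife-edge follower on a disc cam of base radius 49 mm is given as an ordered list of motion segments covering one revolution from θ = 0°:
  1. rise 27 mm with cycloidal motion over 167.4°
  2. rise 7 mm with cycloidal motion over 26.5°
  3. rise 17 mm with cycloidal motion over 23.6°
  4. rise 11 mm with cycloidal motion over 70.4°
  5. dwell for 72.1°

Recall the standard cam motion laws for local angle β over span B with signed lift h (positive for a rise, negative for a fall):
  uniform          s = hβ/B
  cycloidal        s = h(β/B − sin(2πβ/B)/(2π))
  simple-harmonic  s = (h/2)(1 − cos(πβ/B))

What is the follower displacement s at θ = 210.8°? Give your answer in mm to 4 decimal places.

seg 1 [0°–167.4°] cycloidal, h=27: full span → s += 27 → s = 27.0000
seg 2 [167.4°–193.9°] cycloidal, h=7: full span → s += 7 → s = 34.0000
seg 3 [193.9°–217.5°] cycloidal, h=17: θ=210.8° here. β=16.9, B=23.6. 17·(0.7161 − sin(2π·0.7161)/(2π)) = 14.8182 → s = 48.8182

48.8182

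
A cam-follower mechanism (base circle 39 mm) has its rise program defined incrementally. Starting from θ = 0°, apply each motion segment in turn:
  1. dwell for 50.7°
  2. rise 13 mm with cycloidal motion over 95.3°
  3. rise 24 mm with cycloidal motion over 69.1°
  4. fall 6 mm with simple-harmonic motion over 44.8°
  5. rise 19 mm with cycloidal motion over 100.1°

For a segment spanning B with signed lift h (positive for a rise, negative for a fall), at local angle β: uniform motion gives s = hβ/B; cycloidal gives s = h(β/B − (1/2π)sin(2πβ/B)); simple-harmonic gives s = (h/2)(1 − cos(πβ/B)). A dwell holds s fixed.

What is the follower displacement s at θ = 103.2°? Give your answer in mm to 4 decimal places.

seg 1 [0°–50.7°] dwell: s stays 0.0000
seg 2 [50.7°–146°] cycloidal, h=13: θ=103.2° here. β=52.5, B=95.3. 13·(0.5509 − sin(2π·0.5509)/(2π)) = 7.8120 → s = 7.8120

7.8120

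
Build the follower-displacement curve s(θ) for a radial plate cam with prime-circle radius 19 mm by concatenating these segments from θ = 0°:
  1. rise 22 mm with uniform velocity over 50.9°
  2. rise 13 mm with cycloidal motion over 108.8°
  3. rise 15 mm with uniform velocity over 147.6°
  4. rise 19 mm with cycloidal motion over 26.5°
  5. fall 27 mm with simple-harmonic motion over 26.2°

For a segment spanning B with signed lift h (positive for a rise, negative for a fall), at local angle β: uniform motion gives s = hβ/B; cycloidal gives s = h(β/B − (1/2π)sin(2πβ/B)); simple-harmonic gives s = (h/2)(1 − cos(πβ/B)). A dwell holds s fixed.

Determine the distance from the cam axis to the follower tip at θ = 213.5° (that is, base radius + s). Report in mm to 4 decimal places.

seg 1 [0°–50.9°] uniform, h=22: full span → s += 22 → s = 22.0000
seg 2 [50.9°–159.7°] cycloidal, h=13: full span → s += 13 → s = 35.0000
seg 3 [159.7°–307.3°] uniform, h=15: θ=213.5° here. β=53.8, B=147.6. 15·53.8/147.6 = 5.4675 → s = 40.4675
radial distance = base radius + s = 19 + 40.4675 = 59.4675

59.4675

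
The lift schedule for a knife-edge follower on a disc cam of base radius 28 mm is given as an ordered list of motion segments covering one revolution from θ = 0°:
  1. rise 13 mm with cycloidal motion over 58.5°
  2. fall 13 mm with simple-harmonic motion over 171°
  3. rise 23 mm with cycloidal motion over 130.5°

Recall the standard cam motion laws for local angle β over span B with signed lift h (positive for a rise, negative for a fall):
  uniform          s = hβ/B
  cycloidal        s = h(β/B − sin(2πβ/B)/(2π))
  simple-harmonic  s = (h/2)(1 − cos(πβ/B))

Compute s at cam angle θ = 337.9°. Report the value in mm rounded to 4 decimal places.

seg 1 [0°–58.5°] cycloidal, h=13: full span → s += 13 → s = 13.0000
seg 2 [58.5°–229.5°] simple-harmonic, h=-13: full span → s += -13 → s = 0.0000
seg 3 [229.5°–360°] cycloidal, h=23: θ=337.9° here. β=108.4, B=130.5. 23·(0.8307 − sin(2π·0.8307)/(2π)) = 22.3055 → s = 22.3055

22.3055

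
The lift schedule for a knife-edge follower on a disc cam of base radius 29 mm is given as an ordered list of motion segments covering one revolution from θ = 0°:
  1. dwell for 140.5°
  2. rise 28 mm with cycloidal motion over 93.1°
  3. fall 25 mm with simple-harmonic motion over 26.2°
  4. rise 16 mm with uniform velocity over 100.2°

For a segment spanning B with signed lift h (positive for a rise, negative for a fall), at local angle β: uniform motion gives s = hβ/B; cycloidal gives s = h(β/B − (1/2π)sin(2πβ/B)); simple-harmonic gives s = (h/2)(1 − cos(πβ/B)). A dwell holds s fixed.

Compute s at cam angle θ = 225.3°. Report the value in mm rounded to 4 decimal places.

seg 1 [0°–140.5°] dwell: s stays 0.0000
seg 2 [140.5°–233.6°] cycloidal, h=28: θ=225.3° here. β=84.8, B=93.1. 28·(0.9108 − sin(2π·0.9108)/(2π)) = 27.8715 → s = 27.8715

27.8715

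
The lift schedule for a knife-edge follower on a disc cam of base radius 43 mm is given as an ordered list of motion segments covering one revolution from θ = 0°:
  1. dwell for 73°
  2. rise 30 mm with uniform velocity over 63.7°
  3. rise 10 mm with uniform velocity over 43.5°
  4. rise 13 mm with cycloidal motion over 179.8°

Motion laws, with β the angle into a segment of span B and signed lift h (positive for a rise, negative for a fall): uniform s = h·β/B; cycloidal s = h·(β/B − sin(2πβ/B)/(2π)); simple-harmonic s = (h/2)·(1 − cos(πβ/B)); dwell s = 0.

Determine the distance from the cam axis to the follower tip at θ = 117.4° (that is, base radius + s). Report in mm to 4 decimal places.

seg 1 [0°–73°] dwell: s stays 0.0000
seg 2 [73°–136.7°] uniform, h=30: θ=117.4° here. β=44.4, B=63.7. 30·44.4/63.7 = 20.9105 → s = 20.9105
radial distance = base radius + s = 43 + 20.9105 = 63.9105

63.9105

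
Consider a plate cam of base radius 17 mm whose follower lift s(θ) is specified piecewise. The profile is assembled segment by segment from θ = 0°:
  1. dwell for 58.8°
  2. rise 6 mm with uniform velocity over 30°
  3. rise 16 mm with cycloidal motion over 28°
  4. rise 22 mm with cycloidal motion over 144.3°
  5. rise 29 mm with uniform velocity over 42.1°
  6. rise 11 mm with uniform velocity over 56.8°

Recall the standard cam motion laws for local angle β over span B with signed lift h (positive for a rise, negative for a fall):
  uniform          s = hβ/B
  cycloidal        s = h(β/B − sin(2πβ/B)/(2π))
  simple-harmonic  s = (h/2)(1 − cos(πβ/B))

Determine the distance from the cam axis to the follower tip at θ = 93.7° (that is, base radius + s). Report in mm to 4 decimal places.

seg 1 [0°–58.8°] dwell: s stays 0.0000
seg 2 [58.8°–88.8°] uniform, h=6: full span → s += 6 → s = 6.0000
seg 3 [88.8°–116.8°] cycloidal, h=16: θ=93.7° here. β=4.9, B=28. 16·(0.1750 − sin(2π·0.1750)/(2π)) = 0.5311 → s = 6.5311
radial distance = base radius + s = 17 + 6.5311 = 23.5311

23.5311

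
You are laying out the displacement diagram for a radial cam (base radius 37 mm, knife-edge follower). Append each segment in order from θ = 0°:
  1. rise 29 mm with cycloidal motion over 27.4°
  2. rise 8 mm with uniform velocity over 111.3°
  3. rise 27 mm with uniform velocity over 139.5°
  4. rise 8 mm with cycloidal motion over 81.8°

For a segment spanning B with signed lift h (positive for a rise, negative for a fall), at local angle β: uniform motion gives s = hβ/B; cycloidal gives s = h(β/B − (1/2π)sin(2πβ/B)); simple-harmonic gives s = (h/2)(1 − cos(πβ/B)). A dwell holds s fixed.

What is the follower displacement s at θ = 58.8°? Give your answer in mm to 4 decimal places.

seg 1 [0°–27.4°] cycloidal, h=29: full span → s += 29 → s = 29.0000
seg 2 [27.4°–138.7°] uniform, h=8: θ=58.8° here. β=31.4, B=111.3. 8·31.4/111.3 = 2.2570 → s = 31.2570

31.2570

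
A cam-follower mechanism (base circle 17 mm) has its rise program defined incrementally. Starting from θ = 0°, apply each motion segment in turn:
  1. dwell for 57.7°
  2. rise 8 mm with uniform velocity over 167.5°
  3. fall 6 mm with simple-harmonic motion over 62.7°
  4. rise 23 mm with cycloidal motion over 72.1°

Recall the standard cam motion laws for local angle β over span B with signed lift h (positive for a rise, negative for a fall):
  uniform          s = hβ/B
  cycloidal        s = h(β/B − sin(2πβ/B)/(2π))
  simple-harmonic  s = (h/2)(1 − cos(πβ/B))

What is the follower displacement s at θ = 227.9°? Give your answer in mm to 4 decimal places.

seg 1 [0°–57.7°] dwell: s stays 0.0000
seg 2 [57.7°–225.2°] uniform, h=8: full span → s += 8 → s = 8.0000
seg 3 [225.2°–287.9°] simple-harmonic, h=-6: θ=227.9° here. β=2.7, B=62.7. -6/2·(1 − cos(π·0.0431)) = -0.0274 → s = 7.9726

7.9726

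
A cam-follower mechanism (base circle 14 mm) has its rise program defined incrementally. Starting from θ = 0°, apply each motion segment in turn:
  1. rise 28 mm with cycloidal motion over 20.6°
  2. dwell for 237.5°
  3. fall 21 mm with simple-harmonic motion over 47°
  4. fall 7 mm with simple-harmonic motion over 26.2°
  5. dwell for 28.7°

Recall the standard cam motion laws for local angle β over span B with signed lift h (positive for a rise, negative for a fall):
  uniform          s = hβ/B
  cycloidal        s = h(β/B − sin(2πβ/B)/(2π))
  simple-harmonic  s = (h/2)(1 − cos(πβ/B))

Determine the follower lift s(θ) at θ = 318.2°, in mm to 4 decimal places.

seg 1 [0°–20.6°] cycloidal, h=28: full span → s += 28 → s = 28.0000
seg 2 [20.6°–258.1°] dwell: s stays 28.0000
seg 3 [258.1°–305.1°] simple-harmonic, h=-21: full span → s += -21 → s = 7.0000
seg 4 [305.1°–331.3°] simple-harmonic, h=-7: θ=318.2° here. β=13.1, B=26.2. -7/2·(1 − cos(π·0.5000)) = -3.5000 → s = 3.5000

3.5000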